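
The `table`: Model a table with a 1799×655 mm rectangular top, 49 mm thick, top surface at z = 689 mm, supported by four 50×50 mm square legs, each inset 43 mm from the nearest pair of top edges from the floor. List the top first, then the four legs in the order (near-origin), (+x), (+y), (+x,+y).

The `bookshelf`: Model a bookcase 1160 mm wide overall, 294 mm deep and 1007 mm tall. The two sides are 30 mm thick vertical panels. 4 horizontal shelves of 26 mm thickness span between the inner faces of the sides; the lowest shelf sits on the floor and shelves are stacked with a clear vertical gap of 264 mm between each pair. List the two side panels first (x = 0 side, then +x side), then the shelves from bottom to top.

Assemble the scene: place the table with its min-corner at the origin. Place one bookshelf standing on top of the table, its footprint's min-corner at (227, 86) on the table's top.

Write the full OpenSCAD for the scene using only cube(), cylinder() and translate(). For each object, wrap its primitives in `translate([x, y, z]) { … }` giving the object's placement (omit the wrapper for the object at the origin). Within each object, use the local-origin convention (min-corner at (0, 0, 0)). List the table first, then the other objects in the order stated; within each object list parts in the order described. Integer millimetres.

translate([0, 0, 640]) cube([1799, 655, 49]);
translate([43, 43, 0]) cube([50, 50, 640]);
translate([1706, 43, 0]) cube([50, 50, 640]);
translate([43, 562, 0]) cube([50, 50, 640]);
translate([1706, 562, 0]) cube([50, 50, 640]);
translate([227, 86, 689]) {
  cube([30, 294, 1007]);
  translate([1130, 0, 0]) cube([30, 294, 1007]);
  translate([30, 0, 0]) cube([1100, 294, 26]);
  translate([30, 0, 290]) cube([1100, 294, 26]);
  translate([30, 0, 580]) cube([1100, 294, 26]);
  translate([30, 0, 870]) cube([1100, 294, 26]);
}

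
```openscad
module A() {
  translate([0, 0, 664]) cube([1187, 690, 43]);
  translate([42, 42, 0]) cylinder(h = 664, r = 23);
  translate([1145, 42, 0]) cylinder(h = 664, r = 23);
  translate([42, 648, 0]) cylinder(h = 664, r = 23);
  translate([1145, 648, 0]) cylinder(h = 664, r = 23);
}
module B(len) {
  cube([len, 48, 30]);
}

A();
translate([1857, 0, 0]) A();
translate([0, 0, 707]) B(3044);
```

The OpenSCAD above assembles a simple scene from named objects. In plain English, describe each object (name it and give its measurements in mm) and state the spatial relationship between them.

A is a table with a 1187×690 mm rectangular top, 43 mm thick, top surface at z = 707 mm, supported by four round legs of 46 mm diameter, each leg's bounding box inset 19 mm from the nearest pair of top edges, running from the floor.

B is a rectangular beam 3044 mm long (x), 48 mm deep (y), 30 mm thick (z).

The beam spans the tops of two tables placed 670 mm apart, resting at z = 707 mm.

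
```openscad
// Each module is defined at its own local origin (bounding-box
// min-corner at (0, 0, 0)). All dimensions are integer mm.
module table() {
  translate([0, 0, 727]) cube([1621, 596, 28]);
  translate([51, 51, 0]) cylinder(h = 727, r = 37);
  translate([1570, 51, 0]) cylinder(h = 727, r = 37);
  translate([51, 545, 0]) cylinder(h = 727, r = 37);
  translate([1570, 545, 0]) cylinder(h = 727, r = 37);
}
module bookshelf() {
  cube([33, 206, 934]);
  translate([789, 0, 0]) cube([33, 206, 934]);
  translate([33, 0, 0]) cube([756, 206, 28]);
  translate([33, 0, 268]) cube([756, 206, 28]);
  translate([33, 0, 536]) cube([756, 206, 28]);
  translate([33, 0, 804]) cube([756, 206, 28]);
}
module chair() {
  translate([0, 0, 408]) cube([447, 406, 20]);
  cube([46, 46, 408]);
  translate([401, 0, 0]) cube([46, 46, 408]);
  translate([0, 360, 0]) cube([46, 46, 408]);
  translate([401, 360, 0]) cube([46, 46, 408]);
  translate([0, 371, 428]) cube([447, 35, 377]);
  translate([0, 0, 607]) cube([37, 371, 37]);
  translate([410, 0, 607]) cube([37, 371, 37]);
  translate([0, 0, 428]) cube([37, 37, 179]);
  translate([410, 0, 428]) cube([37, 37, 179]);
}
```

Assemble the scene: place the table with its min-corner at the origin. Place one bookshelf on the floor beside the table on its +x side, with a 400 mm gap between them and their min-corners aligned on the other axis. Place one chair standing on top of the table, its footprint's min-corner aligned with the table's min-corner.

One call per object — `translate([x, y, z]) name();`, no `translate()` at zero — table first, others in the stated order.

table();
translate([2021, 0, 0]) bookshelf();
translate([0, 0, 755]) chair();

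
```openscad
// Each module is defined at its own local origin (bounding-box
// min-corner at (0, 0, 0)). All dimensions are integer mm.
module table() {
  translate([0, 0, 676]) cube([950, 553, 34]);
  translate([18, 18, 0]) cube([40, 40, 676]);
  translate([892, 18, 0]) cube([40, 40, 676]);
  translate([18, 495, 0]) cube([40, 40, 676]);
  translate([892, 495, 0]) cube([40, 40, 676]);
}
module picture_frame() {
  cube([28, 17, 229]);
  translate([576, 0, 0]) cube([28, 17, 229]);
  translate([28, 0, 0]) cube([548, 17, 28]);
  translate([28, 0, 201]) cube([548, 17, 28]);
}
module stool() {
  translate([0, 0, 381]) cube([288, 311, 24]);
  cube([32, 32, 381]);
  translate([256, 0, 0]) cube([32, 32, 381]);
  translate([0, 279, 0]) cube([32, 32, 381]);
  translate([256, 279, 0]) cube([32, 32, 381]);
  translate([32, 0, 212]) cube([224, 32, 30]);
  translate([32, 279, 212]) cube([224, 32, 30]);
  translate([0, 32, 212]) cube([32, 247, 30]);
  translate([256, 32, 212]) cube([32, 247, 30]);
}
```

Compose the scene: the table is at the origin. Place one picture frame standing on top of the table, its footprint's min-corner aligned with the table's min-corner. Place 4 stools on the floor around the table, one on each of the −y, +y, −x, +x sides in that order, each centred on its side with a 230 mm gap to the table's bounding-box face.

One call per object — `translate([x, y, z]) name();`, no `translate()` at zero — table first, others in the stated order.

table();
translate([0, 0, 710]) picture_frame();
translate([331, -541, 0]) stool();
translate([331, 783, 0]) stool();
translate([-518, 121, 0]) stool();
translate([1180, 121, 0]) stool();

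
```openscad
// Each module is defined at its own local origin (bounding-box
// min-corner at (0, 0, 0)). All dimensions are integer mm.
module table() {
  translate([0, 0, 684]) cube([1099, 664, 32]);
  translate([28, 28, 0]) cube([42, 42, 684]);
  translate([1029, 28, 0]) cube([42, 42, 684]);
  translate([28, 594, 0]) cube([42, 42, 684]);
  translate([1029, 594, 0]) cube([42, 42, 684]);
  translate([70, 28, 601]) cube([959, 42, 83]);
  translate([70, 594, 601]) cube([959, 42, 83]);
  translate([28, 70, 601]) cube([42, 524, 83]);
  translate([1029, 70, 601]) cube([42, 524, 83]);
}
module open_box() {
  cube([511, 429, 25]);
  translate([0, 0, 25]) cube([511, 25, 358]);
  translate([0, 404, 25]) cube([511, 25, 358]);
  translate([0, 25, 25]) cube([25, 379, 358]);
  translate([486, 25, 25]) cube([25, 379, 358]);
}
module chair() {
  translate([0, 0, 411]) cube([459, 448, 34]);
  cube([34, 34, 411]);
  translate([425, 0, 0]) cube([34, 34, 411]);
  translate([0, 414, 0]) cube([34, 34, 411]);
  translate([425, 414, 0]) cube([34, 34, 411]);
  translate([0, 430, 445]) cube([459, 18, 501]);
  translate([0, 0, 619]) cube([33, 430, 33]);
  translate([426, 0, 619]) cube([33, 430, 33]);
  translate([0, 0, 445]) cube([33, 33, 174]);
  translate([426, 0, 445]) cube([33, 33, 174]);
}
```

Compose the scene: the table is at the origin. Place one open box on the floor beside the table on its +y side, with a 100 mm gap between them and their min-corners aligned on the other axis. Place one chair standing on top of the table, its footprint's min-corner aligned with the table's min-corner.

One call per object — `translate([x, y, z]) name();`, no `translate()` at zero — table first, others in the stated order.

table();
translate([0, 764, 0]) open_box();
translate([0, 0, 716]) chair();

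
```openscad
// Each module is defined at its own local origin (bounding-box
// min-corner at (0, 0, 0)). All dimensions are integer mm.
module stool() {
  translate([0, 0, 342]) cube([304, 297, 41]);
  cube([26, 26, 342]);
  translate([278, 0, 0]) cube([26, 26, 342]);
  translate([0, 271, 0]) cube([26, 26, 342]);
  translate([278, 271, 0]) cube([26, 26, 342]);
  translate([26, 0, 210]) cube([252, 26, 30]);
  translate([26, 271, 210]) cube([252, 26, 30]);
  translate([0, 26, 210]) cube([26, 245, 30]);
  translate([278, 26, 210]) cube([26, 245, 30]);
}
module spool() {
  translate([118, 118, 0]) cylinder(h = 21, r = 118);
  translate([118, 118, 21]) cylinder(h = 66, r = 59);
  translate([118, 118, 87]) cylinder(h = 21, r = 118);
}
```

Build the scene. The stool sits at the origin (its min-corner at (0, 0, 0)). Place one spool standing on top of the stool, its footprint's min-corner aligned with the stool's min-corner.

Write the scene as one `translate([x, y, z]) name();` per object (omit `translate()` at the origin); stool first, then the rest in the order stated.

stool();
translate([0, 0, 383]) spool();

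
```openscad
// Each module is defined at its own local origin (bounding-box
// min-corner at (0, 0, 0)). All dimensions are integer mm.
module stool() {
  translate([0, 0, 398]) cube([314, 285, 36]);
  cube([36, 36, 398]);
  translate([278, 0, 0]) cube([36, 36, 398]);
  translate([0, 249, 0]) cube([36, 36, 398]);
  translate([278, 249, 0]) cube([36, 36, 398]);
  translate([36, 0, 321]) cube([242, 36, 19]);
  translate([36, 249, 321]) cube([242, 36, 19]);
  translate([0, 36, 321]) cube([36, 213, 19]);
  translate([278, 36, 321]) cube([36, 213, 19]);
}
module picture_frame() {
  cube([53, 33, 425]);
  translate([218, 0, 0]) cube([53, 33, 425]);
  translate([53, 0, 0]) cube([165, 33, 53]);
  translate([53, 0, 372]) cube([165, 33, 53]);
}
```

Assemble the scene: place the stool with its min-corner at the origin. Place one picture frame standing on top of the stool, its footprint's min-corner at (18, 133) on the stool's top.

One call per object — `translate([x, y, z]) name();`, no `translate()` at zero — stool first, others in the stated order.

stool();
translate([18, 133, 434]) picture_frame();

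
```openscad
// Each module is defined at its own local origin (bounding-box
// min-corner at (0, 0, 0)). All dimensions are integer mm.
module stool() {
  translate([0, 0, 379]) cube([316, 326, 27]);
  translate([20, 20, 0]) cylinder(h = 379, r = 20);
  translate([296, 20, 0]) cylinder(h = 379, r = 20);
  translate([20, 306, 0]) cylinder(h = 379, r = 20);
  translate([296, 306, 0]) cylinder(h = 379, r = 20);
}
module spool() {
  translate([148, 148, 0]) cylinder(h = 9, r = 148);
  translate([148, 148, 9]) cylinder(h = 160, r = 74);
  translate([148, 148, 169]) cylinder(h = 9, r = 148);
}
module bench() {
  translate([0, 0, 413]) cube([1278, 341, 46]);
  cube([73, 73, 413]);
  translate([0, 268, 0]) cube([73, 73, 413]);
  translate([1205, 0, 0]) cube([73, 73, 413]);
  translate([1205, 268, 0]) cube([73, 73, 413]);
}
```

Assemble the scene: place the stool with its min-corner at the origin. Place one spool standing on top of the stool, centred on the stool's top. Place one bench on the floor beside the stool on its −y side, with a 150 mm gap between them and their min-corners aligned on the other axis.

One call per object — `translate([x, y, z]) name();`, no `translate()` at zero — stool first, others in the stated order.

stool();
translate([10, 15, 406]) spool();
translate([0, -491, 0]) bench();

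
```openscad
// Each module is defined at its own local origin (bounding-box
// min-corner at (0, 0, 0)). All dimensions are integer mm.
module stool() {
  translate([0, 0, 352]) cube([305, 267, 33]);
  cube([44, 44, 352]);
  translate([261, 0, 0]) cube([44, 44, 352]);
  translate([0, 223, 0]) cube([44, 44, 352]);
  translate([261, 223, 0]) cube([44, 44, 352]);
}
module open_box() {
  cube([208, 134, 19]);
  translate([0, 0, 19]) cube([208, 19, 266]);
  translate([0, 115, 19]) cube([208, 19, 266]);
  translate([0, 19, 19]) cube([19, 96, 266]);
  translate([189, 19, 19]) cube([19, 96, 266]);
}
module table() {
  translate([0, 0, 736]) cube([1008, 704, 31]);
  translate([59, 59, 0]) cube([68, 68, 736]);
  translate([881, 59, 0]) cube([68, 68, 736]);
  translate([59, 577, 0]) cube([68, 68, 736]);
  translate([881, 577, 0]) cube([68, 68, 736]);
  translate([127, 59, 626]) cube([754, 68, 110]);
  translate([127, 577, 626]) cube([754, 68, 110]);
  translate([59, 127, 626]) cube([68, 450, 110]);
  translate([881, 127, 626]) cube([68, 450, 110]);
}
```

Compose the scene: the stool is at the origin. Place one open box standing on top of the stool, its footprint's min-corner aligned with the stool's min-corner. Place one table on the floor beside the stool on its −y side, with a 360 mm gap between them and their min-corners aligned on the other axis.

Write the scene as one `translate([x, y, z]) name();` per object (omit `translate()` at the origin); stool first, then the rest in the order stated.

stool();
translate([0, 0, 385]) open_box();
translate([0, -1064, 0]) table();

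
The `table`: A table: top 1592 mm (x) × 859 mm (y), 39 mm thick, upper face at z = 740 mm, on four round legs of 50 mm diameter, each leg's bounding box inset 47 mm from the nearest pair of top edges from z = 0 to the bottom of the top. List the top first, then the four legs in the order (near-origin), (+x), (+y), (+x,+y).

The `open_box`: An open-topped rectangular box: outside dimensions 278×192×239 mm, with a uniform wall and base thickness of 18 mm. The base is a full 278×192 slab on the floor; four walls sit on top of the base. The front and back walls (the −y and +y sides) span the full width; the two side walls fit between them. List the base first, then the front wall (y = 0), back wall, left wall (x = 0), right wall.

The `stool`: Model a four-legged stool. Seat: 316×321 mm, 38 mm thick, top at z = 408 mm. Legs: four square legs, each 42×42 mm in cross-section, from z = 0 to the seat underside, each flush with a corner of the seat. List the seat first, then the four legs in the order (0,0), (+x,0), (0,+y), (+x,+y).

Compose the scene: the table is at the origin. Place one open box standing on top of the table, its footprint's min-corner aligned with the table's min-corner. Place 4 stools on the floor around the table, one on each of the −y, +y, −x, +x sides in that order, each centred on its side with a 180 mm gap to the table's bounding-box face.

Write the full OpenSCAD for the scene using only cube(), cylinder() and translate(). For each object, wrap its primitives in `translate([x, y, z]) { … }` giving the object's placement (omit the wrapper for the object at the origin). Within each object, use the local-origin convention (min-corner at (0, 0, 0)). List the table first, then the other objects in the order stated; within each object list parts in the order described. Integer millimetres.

translate([0, 0, 701]) cube([1592, 859, 39]);
translate([72, 72, 0]) cylinder(h = 701, r = 25);
translate([1520, 72, 0]) cylinder(h = 701, r = 25);
translate([72, 787, 0]) cylinder(h = 701, r = 25);
translate([1520, 787, 0]) cylinder(h = 701, r = 25);
translate([0, 0, 740]) {
  cube([278, 192, 18]);
  translate([0, 0, 18]) cube([278, 18, 221]);
  translate([0, 174, 18]) cube([278, 18, 221]);
  translate([0, 18, 18]) cube([18, 156, 221]);
  translate([260, 18, 18]) cube([18, 156, 221]);
}
translate([638, -501, 0]) {
  translate([0, 0, 370]) cube([316, 321, 38]);
  cube([42, 42, 370]);
  translate([274, 0, 0]) cube([42, 42, 370]);
  translate([0, 279, 0]) cube([42, 42, 370]);
  translate([274, 279, 0]) cube([42, 42, 370]);
}
translate([638, 1039, 0]) {
  translate([0, 0, 370]) cube([316, 321, 38]);
  cube([42, 42, 370]);
  translate([274, 0, 0]) cube([42, 42, 370]);
  translate([0, 279, 0]) cube([42, 42, 370]);
  translate([274, 279, 0]) cube([42, 42, 370]);
}
translate([-496, 269, 0]) {
  translate([0, 0, 370]) cube([316, 321, 38]);
  cube([42, 42, 370]);
  translate([274, 0, 0]) cube([42, 42, 370]);
  translate([0, 279, 0]) cube([42, 42, 370]);
  translate([274, 279, 0]) cube([42, 42, 370]);
}
translate([1772, 269, 0]) {
  translate([0, 0, 370]) cube([316, 321, 38]);
  cube([42, 42, 370]);
  translate([274, 0, 0]) cube([42, 42, 370]);
  translate([0, 279, 0]) cube([42, 42, 370]);
  translate([274, 279, 0]) cube([42, 42, 370]);
}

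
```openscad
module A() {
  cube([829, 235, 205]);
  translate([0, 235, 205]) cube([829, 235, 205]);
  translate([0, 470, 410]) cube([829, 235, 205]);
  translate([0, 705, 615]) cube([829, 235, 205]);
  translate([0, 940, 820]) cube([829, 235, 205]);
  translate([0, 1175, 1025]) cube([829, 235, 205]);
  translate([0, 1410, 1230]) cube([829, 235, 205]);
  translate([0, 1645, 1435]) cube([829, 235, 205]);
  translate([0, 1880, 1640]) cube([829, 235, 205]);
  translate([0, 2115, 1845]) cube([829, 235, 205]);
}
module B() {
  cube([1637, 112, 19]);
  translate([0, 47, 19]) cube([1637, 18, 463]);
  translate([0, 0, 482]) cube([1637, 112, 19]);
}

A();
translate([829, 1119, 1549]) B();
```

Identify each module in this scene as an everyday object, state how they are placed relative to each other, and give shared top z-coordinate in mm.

A is a staircase. B is an I-beam. The I-beam is beside the staircase with their tops flush at z = 2050. The shared top z-coordinate is 2050 mm.

Both tops at z = 2050 mm.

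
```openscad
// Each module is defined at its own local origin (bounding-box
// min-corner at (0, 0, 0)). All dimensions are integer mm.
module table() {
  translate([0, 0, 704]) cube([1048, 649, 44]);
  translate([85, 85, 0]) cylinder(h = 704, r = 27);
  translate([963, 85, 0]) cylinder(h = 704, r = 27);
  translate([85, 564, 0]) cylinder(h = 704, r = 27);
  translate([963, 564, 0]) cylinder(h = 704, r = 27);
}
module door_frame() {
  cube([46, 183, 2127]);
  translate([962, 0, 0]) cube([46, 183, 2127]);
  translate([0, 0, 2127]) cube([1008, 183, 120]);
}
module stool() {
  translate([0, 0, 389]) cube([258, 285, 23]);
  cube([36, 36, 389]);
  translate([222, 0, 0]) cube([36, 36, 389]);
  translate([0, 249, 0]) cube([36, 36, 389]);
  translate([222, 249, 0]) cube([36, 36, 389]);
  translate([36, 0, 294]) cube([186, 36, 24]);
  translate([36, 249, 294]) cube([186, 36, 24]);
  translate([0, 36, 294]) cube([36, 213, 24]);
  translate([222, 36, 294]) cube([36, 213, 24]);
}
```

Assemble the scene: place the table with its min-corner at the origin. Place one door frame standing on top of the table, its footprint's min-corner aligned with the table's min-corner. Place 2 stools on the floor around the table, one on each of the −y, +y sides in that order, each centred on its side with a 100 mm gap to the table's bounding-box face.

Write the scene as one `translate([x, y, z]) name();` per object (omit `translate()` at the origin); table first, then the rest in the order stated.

table();
translate([0, 0, 748]) door_frame();
translate([395, -385, 0]) stool();
translate([395, 749, 0]) stool();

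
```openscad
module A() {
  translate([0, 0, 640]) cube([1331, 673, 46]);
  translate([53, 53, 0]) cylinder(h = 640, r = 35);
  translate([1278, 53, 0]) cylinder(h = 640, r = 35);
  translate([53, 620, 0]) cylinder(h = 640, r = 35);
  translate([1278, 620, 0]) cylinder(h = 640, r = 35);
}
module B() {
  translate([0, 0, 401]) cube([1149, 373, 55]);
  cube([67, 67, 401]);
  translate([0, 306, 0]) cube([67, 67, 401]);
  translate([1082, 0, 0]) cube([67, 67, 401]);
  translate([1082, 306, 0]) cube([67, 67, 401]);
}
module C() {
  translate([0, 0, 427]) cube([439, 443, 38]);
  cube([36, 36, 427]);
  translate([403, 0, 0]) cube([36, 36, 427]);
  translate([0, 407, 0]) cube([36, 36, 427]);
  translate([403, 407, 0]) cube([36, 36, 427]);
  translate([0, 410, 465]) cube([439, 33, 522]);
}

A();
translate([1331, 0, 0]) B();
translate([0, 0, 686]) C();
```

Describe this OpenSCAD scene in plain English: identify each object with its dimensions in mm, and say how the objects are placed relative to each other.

A is a table: top 1331 mm (x) × 673 mm (y), 46 mm thick, upper face at z = 686 mm, on four round legs of 70 mm diameter, each leg's bounding box inset 18 mm from the nearest pair of top edges, running from z = 0 to the bottom of the top.

B is a long wooden bench with a 1149 mm (x) × 373 mm (y) seat, 55 mm thick, its top surface 456 mm above the floor. Four 67 mm square legs at the seat corners, flush with the edges, run from z = 0 to the seat underside.

C is a chair. The seat is a 439×443×38 mm slab with its top at z = 465 mm, on four 36×36 mm corner legs (flush with the seat edges, standing on z = 0). A flat backrest 33 mm thick, 522 mm tall, spans the full seat width and rises from the seat top along its +y edge, rear face flush with the rear of the seat.

The bench is against the table's +x side, with their −y faces flush. The chair is on top of the table.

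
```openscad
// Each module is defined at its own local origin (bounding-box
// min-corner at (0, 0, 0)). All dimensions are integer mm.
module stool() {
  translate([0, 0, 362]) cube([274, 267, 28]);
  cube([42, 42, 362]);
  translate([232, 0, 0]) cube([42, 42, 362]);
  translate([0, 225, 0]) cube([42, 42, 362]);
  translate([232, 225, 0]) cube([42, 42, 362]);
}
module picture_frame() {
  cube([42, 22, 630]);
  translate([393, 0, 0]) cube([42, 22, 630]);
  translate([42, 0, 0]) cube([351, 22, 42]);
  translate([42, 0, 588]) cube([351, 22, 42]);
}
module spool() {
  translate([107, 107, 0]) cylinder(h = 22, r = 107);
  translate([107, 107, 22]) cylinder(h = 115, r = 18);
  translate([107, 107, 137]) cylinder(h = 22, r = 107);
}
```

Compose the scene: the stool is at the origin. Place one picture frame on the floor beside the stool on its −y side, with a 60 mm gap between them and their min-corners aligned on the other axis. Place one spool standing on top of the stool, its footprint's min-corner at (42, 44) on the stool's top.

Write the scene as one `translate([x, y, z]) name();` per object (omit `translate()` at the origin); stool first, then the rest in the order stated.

stool();
translate([0, -82, 0]) picture_frame();
translate([42, 44, 390]) spool();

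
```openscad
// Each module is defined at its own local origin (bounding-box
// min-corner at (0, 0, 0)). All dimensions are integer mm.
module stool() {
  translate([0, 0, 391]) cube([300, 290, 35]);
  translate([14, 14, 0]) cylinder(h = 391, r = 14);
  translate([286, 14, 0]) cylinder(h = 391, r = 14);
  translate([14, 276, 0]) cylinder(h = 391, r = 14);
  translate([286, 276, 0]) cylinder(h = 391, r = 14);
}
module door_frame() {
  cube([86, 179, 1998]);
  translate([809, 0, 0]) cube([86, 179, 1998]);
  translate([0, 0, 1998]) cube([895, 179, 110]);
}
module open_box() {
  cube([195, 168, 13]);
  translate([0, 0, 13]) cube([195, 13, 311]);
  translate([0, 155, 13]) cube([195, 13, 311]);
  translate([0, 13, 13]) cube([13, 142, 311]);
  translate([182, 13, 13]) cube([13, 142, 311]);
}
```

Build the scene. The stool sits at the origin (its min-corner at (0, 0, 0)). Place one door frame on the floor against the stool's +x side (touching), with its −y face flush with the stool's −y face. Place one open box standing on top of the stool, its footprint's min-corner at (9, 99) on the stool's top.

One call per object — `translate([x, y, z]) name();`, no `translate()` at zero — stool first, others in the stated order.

stool();
translate([300, 0, 0]) door_frame();
translate([9, 99, 426]) open_box();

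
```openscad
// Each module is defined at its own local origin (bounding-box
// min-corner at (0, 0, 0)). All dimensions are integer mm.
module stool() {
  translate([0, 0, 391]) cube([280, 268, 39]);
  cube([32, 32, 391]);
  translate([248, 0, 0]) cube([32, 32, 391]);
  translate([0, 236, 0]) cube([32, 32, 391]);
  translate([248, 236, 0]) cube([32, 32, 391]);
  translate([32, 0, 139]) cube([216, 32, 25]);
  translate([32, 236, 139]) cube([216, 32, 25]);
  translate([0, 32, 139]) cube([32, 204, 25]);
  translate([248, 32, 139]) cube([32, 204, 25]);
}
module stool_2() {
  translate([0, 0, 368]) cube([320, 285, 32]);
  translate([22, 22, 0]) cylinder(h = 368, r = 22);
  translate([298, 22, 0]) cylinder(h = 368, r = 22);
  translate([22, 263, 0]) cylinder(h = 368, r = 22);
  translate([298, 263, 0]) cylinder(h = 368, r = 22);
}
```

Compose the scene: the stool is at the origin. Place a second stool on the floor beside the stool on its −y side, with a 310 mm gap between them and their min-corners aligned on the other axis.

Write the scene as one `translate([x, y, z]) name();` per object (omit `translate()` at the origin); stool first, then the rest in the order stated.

stool();
translate([0, -595, 0]) stool_2();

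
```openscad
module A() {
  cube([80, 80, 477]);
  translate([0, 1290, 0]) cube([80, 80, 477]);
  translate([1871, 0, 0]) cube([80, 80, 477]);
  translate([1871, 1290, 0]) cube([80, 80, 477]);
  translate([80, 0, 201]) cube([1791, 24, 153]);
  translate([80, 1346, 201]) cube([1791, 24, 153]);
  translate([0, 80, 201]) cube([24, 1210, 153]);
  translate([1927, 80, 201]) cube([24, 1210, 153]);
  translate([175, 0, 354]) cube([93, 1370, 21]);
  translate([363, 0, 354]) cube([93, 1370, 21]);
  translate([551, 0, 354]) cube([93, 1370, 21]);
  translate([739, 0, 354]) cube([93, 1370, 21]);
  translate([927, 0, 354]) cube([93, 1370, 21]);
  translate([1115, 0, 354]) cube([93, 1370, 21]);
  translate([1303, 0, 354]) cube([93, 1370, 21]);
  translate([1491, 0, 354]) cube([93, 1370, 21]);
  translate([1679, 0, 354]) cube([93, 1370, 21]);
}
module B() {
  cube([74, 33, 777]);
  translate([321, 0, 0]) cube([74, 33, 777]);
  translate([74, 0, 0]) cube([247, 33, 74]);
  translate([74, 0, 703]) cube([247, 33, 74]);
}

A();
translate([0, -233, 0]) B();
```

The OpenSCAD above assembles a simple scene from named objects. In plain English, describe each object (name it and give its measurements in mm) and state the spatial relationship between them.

A is a bed frame 1951 mm long (x) by 1370 mm wide (y). Four 80×80 mm corner posts, 477 mm tall, at the corners of the footprint. Four rails of 24 mm thickness and 153 mm height run between adjacent posts with their undersides at z = 201 mm, their outer faces flush with the outside of the frame (the two x-running rails run between the posts' inner faces; the two y-running rails run between the posts' inner faces). 9 slats, each 93 mm wide (x) and 21 mm thick, lie across the top of the two x-running rails, running the full 1370 mm width of the frame in y; the slats are evenly spaced along x between the inner faces of the end posts with equal gaps (rounded down to the nearest mm) at the −x end and between each pair — any rounding remainder accumulates at the +x end.

B is a picture frame with a 247×629 mm rectangular opening (x by z) and a uniform 74 mm border on every side. Frame depth is 33 mm along y. It is built from two vertical stiles running the full outside height and two horizontal rails spanning the gap between the stiles.

The picture frame is on the floor beside the bed frame on its −y side.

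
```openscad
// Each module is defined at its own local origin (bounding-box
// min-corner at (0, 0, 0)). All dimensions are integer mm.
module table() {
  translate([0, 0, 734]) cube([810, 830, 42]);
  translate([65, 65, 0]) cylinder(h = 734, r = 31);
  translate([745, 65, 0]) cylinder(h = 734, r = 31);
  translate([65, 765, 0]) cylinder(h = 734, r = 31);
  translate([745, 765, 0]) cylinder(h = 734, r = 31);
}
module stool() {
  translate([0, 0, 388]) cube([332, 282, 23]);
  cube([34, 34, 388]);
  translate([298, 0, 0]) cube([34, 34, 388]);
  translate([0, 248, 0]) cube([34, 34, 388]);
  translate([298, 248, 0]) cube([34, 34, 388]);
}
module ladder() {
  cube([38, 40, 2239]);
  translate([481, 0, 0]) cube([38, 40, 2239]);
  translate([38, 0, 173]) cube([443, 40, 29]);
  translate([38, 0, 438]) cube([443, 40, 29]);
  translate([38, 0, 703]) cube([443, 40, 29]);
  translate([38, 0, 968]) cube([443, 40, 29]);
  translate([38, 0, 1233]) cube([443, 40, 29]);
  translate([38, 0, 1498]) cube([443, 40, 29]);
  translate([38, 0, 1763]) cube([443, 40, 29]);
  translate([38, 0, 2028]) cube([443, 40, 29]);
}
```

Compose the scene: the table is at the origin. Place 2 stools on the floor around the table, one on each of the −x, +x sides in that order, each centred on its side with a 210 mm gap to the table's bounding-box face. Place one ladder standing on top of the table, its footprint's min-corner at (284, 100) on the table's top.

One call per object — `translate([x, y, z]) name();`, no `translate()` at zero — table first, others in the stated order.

table();
translate([-542, 274, 0]) stool();
translate([1020, 274, 0]) stool();
translate([284, 100, 776]) ladder();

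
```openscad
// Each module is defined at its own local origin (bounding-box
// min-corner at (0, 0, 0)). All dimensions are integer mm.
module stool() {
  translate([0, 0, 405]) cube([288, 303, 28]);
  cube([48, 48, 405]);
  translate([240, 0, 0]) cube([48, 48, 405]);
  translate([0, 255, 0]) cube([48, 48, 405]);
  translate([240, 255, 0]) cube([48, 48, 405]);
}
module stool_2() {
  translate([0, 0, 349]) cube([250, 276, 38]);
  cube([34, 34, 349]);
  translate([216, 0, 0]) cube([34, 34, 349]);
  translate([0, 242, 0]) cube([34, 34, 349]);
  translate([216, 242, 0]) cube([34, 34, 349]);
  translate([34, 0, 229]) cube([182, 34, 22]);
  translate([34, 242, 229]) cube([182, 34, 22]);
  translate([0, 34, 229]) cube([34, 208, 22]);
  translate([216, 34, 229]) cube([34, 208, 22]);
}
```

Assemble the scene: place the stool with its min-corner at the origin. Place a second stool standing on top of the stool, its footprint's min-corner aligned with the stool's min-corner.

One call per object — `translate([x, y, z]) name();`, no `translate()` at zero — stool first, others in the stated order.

stool();
translate([0, 0, 433]) stool_2();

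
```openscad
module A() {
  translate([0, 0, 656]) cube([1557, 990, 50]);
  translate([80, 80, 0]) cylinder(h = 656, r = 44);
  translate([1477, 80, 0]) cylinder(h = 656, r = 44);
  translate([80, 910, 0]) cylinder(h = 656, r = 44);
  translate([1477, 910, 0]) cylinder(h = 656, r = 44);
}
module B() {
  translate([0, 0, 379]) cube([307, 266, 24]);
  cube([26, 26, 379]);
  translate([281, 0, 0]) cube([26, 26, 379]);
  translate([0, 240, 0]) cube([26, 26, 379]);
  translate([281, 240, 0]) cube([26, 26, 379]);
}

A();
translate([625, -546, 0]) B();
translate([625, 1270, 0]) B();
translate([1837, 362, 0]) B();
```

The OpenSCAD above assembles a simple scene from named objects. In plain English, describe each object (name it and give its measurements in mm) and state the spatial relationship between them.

A is a table with a 1557×990 mm rectangular top, 50 mm thick, top surface at z = 706 mm, supported by four round legs of 88 mm diameter, each leg's bounding box inset 36 mm from the nearest pair of top edges, running from the floor.

B is a four-legged stool. The seat is a 307×266×24 mm slab whose top surface is at z = 403 mm; four square legs, each 26×26 mm in cross-section, run from the floor (z = 0) to the underside of the seat, each flush with a corner of the seat.

Three stools sit around the table at the −y, +y, +x sides.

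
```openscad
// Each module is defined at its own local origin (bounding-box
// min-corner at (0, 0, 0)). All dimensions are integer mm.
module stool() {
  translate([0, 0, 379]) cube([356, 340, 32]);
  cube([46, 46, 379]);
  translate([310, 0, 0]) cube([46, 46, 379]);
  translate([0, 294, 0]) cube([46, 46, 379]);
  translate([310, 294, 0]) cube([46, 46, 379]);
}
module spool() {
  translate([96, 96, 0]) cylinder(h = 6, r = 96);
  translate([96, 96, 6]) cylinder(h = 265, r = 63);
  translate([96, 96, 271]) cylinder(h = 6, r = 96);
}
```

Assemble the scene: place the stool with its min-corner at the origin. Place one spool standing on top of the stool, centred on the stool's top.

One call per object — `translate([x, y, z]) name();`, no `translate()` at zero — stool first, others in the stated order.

stool();
translate([82, 74, 411]) spool();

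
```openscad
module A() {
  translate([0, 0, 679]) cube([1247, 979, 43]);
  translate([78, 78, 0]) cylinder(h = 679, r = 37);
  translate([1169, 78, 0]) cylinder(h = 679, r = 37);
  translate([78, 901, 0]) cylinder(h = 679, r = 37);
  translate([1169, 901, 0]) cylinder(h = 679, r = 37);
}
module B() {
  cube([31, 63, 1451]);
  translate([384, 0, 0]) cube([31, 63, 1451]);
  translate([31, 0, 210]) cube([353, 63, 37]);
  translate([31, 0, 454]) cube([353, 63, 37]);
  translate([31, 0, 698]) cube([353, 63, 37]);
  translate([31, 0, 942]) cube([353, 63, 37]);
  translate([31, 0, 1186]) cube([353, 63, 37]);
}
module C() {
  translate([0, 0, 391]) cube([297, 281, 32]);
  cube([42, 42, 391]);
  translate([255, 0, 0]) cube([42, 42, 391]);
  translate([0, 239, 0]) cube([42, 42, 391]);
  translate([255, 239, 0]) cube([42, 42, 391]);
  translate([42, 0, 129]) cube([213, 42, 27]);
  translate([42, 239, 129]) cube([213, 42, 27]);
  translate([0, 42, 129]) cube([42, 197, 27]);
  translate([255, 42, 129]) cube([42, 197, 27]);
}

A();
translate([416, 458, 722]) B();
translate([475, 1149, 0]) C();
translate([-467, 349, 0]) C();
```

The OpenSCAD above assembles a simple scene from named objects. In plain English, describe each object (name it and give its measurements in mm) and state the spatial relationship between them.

A is a table with a 1247×979 mm rectangular top, 43 mm thick, top surface at z = 722 mm, supported by four round legs of 74 mm diameter, each leg's bounding box inset 41 mm from the nearest pair of top edges, running from the floor.

B is a straight ladder. Two 31×63 mm vertical rails, 1451 mm tall, stand 415 mm apart (outside-to-outside) with their front faces coplanar on the −y side. 5 rungs, each 63 mm deep and 37 mm tall, span between the inner faces of the rails, front faces flush with the rails. The lowest rung's underside is at z = 210 mm and rungs are spaced 244 mm apart (underside to underside).

C is a simple wooden stool: a rectangular seat 297 mm (x) by 281 mm (y), 32 mm thick, top face at z = 423 mm, on four square legs, each 42×42 mm in cross-section. The legs rest on z = 0, each flush with a corner of the seat. Four stretchers, 42 mm wide and 27 mm tall, connect adjacent legs with their undersides at z = 129 mm, each running between the inner faces of the legs it joins and aligned with the legs' outer faces on the other axis.

The ladder is on top of the table, centred. Two stools sit around the table at the +y, −x sides.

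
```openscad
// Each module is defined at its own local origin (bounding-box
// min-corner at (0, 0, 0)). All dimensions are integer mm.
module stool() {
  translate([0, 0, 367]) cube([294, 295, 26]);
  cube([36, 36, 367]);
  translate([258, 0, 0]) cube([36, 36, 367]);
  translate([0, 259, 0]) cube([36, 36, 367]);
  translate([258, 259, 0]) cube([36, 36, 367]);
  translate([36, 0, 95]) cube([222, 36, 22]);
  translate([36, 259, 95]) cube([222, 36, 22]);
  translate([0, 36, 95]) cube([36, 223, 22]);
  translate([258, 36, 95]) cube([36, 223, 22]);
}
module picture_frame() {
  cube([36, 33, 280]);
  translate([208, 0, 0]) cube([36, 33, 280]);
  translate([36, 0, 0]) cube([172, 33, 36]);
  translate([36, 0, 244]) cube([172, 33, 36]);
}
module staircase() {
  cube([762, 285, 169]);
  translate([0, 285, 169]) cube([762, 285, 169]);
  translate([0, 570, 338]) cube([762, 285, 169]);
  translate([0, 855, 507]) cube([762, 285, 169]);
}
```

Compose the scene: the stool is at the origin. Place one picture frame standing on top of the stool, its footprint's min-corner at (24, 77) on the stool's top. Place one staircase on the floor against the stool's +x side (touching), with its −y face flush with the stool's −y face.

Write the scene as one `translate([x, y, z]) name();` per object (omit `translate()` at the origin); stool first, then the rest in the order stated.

stool();
translate([24, 77, 393]) picture_frame();
translate([294, 0, 0]) staircase();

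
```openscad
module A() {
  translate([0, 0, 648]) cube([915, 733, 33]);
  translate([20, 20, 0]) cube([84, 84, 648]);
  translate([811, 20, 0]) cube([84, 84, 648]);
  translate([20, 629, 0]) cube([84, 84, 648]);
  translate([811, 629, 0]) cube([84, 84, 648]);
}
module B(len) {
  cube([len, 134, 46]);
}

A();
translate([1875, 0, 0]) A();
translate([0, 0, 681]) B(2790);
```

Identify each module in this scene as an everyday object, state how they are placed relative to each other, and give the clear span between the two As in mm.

A is a table. B is a beam. A beam spans the tops of two tables. The clear span between the two tables is 960 mm.

Second table starts at x = 1875; first ends at x = 915; clear span = 1875 − 915 = 960 mm.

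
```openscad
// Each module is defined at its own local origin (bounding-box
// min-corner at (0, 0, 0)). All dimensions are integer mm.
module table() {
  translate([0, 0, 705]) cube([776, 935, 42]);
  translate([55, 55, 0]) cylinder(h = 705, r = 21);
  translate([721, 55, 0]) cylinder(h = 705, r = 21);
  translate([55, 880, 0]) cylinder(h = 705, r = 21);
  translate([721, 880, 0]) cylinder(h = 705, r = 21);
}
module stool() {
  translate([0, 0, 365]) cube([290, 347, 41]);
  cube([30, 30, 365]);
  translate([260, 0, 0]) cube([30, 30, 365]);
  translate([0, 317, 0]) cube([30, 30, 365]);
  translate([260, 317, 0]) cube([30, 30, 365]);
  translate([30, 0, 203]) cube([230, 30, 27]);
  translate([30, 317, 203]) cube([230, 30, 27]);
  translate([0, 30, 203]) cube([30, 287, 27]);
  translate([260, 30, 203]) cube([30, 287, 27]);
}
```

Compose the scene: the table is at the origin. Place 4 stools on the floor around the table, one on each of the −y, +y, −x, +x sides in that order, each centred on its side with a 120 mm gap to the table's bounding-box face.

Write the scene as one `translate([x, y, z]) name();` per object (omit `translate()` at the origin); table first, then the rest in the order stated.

table();
translate([243, -467, 0]) stool();
translate([243, 1055, 0]) stool();
translate([-410, 294, 0]) stool();
translate([896, 294, 0]) stool();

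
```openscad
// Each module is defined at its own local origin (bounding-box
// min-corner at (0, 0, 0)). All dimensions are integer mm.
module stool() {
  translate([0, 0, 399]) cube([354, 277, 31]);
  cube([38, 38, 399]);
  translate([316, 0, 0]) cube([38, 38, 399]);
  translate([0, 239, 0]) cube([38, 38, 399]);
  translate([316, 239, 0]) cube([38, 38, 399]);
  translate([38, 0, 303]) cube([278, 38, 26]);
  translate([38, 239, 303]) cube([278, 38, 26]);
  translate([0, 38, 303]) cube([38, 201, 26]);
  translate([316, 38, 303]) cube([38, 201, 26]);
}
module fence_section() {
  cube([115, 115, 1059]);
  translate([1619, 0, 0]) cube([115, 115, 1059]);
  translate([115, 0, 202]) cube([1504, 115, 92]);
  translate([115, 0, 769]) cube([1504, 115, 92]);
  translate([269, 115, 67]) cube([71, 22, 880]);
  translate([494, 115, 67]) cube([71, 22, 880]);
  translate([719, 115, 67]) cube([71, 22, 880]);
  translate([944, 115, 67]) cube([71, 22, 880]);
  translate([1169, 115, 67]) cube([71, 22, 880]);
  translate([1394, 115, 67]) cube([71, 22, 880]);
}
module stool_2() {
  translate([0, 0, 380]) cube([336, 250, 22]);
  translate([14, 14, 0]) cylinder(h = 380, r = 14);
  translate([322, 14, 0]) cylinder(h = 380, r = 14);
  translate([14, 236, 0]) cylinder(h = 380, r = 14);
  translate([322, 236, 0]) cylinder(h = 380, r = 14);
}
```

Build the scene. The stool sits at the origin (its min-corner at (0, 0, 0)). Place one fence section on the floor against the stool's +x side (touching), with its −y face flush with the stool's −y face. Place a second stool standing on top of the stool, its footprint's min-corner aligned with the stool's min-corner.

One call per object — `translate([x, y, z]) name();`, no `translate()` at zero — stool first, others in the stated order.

stool();
translate([354, 0, 0]) fence_section();
translate([0, 0, 430]) stool_2();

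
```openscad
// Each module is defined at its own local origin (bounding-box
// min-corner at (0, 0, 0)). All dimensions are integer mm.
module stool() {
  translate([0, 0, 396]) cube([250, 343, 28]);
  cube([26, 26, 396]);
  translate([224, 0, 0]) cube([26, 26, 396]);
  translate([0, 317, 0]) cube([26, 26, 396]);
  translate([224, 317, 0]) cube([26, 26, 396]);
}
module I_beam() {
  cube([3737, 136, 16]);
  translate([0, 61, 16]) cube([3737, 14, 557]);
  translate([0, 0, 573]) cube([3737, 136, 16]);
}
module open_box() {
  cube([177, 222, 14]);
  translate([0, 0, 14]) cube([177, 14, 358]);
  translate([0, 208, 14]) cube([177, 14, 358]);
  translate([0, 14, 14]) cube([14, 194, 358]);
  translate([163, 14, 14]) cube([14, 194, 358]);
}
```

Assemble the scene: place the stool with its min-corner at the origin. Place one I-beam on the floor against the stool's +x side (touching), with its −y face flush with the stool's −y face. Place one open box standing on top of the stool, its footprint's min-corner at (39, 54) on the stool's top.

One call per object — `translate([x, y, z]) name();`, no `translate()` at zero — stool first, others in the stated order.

stool();
translate([250, 0, 0]) I_beam();
translate([39, 54, 424]) open_box();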